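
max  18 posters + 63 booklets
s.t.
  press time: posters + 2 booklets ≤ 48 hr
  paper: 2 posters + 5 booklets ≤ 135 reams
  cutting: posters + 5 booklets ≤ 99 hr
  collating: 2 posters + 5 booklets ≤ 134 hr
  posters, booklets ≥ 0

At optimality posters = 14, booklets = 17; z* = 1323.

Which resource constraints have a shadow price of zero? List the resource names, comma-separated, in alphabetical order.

press time: 48/48 (binding)
paper: 113/135 (slack 22)
cutting: 99/99 (binding)
collating: 113/134 (slack 21)
By complementary slackness, a constraint with positive slack has shadow price 0 → collating, paper.

collating, paper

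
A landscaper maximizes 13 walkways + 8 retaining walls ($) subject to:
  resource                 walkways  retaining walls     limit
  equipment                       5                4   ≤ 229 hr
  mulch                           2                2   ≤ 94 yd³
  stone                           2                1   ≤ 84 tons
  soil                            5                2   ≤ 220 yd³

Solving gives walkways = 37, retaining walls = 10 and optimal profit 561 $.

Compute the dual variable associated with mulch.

Binding: mulch and stone. Non-binding: equipment (4 unused), soil (15 unused).
Since equipment, soil are not tight, their duals are 0.
Dual feasibility on the basic columns requires 2·y_mulch + 2·y_stone = 13, 2·y_mulch + 1·y_stone = 8.
Solving: y_mulch = 1.5, y_stone = 5.
Shadow price of mulch = 1.5.

1.5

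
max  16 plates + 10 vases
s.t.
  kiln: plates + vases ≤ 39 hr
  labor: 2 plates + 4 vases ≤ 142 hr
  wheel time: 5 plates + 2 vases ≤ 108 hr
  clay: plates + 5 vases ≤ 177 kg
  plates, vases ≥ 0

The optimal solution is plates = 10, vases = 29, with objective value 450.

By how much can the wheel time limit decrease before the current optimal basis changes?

Binding constraints: kiln, wheel time. The basis is B = [[1,1],[5,2]] with det -3.
Per unit decrease in wheel time, x* moves by d = (-0.3333, 0.3333).
The basis stays optimal until labor becomes binding; allowable decrease = 9 hr.

9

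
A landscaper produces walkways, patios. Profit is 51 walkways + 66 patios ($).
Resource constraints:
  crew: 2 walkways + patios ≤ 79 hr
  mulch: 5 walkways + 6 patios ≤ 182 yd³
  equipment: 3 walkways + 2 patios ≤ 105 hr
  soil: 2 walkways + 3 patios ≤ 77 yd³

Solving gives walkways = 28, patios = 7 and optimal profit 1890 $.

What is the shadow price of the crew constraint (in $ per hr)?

Check each constraint at x*: crew 63/79 (slack 16); mulch 182/182 (tight); equipment 98/105 (slack 7); soil 77/77 (tight).
Slack constraints have shadow price 0 (complementary slackness).
Dual feasibility on the basic columns requires 5·y_mulch + 2·y_soil = 51, 6·y_mulch + 3·y_soil = 66.
→ y_mulch = 7 and y_soil = 8.
Shadow price of crew = 0.

0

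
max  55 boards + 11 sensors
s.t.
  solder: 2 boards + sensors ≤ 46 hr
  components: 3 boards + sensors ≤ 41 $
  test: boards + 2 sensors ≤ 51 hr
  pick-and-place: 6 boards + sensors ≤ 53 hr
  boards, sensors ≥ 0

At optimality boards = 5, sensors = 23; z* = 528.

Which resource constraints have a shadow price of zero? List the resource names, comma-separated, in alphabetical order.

solder: 33/46 (slack 13)
components: 38/41 (slack 3)
test: 51/51 (binding)
pick-and-place: 53/53 (binding)
By complementary slackness, a constraint with positive slack has shadow price 0 → components, solder.

components, solder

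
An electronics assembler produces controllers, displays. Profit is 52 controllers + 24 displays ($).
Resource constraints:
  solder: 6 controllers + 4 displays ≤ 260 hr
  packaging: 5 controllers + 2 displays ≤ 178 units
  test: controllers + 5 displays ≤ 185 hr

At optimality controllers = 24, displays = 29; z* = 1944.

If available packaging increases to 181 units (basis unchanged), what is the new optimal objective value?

1968

Binding: solder and packaging. Non-binding: test (16 unused).
Slack constraints have shadow price 0 (complementary slackness).
From A_Bᵀ y = c: 6·y_solder + 5·y_packaging = 52; 4·y_solder + 2·y_packaging = 24.
This yields shadow prices y_solder = 2, y_packaging = 8.
Δz = y_packaging·Δb = 8 × (3) = 24, so new z* = 1944 + 24 = 1968.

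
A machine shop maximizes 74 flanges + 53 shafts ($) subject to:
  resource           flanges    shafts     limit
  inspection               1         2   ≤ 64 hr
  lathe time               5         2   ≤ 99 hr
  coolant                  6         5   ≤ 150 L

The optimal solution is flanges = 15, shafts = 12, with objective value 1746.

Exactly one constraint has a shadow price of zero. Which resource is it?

inspection

inspection: 39/64 (slack 25)
lathe time: 99/99 (binding)
coolant: 150/150 (binding)
By complementary slackness, a constraint with positive slack has shadow price 0 → inspection.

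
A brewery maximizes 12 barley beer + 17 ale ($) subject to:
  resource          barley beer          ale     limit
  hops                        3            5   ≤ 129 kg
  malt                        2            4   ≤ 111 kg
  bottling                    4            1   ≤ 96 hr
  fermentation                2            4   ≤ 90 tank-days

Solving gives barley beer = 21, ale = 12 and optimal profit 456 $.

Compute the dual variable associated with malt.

At the optimum: hops uses 123 of 129 (slack = 6); malt uses 90 of 111 (slack = 21); bottling uses 96 of 96 (binding); fermentation uses 90 of 90 (binding).
By complementary slackness, y = 0 for the non-binding constraints.
Dual feasibility on the basic columns requires 4·y_bottling + 2·y_fermentation = 12, 1·y_bottling + 4·y_fermentation = 17.
Solving: y_bottling = 1, y_fermentation = 4.
Shadow price of malt = 0.

0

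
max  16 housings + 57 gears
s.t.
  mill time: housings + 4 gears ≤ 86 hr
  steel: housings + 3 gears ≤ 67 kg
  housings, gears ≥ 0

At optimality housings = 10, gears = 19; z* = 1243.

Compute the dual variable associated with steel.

7

At the optimum: mill time uses 86 of 86 (binding); steel uses 67 of 67 (binding).
Dual feasibility on the basic columns requires 1·y_mill time + 1·y_steel = 16, 4·y_mill time + 3·y_steel = 57.
→ y_mill time = 9 and y_steel = 7.
Shadow price of steel = 7.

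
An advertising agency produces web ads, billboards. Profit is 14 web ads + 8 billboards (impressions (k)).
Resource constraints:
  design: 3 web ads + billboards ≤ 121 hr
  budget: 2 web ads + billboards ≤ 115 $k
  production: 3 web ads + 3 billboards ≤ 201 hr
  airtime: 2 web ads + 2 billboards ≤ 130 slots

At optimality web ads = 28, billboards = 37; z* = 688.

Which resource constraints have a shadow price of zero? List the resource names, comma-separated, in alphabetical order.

budget, production

design: 121/121 (binding)
budget: 93/115 (slack 22)
production: 195/201 (slack 6)
airtime: 130/130 (binding)
By complementary slackness, a constraint with positive slack has shadow price 0 → budget, production.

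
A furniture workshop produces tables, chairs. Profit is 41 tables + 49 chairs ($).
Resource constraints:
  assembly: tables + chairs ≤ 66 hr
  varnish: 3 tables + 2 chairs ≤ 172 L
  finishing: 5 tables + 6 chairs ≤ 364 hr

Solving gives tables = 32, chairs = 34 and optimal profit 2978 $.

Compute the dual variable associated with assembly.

1

Check each constraint at x*: assembly 66/66 (tight); varnish 164/172 (slack 8); finishing 364/364 (tight).
Since varnish is not tight, its dual is 0.
From A_Bᵀ y = c: 1·y_assembly + 5·y_finishing = 41; 1·y_assembly + 6·y_finishing = 49.
→ y_assembly = 1 and y_finishing = 8.
Shadow price of assembly = 1.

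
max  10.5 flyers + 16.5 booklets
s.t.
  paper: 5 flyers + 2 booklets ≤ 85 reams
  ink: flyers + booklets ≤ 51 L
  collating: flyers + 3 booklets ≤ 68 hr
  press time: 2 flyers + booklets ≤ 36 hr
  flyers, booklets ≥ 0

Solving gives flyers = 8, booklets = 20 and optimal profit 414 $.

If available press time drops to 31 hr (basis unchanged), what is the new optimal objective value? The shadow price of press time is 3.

399

Δb = -5, so new z* = 414 + (3)·(-5) = 414 − 15 = 399.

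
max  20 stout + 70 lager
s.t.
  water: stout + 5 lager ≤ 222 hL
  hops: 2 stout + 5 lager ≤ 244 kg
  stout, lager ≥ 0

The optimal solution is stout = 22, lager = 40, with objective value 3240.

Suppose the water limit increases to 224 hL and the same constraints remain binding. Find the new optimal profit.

Check each constraint at x*: water 222/222 (tight); hops 244/244 (tight).
The binding rows give the dual system: 1·y_water + 2·y_hops = 20 and 5·y_water + 5·y_hops = 70.
This yields shadow prices y_water = 8, y_hops = 6.
Δz = y_water·Δb = 8 × (2) = 16, so new z* = 3240 + 16 = 3256.

3256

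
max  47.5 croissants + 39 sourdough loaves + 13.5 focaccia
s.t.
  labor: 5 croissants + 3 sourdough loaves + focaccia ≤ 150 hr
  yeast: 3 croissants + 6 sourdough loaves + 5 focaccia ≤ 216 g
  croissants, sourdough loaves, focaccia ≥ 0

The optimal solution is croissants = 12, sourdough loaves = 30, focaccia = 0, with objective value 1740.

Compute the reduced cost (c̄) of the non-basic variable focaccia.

Check each constraint at x*: labor 150/150 (tight); yeast 216/216 (tight).
Dual feasibility on the basic columns requires 5·y_labor + 3·y_yeast = 47.5, 3·y_labor + 6·y_yeast = 39.
This yields shadow prices y_labor = 8, y_yeast = 2.5.
Reduced cost of focaccia: c₃ − yᵀa₃ = 13.5 − (8·1 + 2.5·5) = 13.5 − 20.5 = -7.

-7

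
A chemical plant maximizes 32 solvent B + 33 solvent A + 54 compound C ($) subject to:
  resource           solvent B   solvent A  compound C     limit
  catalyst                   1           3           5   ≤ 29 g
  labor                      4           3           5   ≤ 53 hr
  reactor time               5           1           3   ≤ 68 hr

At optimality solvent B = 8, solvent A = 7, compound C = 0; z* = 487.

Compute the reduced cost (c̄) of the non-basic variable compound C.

-1

Binding: catalyst and labor. Non-binding: reactor time (21 unused).
Slack constraints have shadow price 0 (complementary slackness).
From A_Bᵀ y = c: 1·y_catalyst + 4·y_labor = 32; 3·y_catalyst + 3·y_labor = 33.
This yields shadow prices y_catalyst = 4, y_labor = 7.
Reduced cost of compound C: c₃ − yᵀa₃ = 54 − (4·5 + 7·5) = 54 − 55 = -1.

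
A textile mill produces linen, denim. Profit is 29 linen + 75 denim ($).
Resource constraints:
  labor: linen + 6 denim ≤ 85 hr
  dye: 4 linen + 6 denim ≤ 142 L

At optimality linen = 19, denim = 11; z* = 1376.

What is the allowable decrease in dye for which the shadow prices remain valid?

Binding constraints: labor, dye. The basis is B = [[1,6],[4,6]] with det -18.
Per unit decrease in dye, x* moves by d = (-0.3333, 0.0556).
The basis stays optimal until linen reaches 0; allowable decrease = 57 L.

57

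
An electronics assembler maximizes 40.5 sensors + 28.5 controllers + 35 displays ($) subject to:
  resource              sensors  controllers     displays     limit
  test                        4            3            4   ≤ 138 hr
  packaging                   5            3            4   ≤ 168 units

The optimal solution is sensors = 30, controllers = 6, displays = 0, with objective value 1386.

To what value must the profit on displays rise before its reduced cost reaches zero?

38

At the optimum: test uses 138 of 138 (binding); packaging uses 168 of 168 (binding).
From A_Bᵀ y = c: 4·y_test + 5·y_packaging = 40.5; 3·y_test + 3·y_packaging = 28.5.
This yields shadow prices y_test = 7, y_packaging = 2.5.
displays enters the basis when its profit ≥ yᵀa₃ = 7·4 + 2.5·4 = 38.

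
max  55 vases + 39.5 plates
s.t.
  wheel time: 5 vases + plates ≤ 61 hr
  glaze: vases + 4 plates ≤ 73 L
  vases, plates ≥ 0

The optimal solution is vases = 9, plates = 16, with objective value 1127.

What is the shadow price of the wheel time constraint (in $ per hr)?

9.5

Check each constraint at x*: wheel time 61/61 (tight); glaze 73/73 (tight).
From A_Bᵀ y = c: 5·y_wheel time + 1·y_glaze = 55; 1·y_wheel time + 4·y_glaze = 39.5.
Solving: y_wheel time = 9.5, y_glaze = 7.5.
Shadow price of wheel time = 9.5.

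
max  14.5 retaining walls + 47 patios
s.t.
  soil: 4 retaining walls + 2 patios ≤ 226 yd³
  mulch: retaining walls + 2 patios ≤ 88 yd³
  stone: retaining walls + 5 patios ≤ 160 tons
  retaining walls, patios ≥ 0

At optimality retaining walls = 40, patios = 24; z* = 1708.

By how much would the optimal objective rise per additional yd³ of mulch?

At the optimum: soil uses 208 of 226 (slack = 18); mulch uses 88 of 88 (binding); stone uses 160 of 160 (binding).
Slack constraints have shadow price 0 (complementary slackness).
From A_Bᵀ y = c: 1·y_mulch + 1·y_stone = 14.5; 2·y_mulch + 5·y_stone = 47.
→ y_mulch = 8.5 and y_stone = 6.
Shadow price of mulch = 8.5.

8.5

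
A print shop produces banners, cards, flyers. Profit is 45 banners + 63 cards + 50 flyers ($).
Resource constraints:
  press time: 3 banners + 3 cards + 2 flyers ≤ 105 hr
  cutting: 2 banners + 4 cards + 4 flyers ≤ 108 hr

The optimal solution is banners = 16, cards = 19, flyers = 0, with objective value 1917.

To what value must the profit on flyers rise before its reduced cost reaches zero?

54

At the optimum: press time uses 105 of 105 (binding); cutting uses 108 of 108 (binding).
Dual feasibility on the basic columns requires 3·y_press time + 2·y_cutting = 45, 3·y_press time + 4·y_cutting = 63.
Solving: y_press time = 9, y_cutting = 9.
flyers enters the basis when its profit ≥ yᵀa₃ = 9·2 + 9·4 = 54.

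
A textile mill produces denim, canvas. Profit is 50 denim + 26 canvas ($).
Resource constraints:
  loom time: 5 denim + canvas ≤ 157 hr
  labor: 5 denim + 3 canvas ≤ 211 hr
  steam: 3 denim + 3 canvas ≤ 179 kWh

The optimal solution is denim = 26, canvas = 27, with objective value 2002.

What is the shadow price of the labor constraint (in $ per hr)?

At the optimum: loom time uses 157 of 157 (binding); labor uses 211 of 211 (binding); steam uses 159 of 179 (slack = 20).
Slack constraints have shadow price 0 (complementary slackness).
The binding rows give the dual system: 5·y_loom time + 5·y_labor = 50 and 1·y_loom time + 3·y_labor = 26.
Solving: y_loom time = 2, y_labor = 8.
Shadow price of labor = 8.

8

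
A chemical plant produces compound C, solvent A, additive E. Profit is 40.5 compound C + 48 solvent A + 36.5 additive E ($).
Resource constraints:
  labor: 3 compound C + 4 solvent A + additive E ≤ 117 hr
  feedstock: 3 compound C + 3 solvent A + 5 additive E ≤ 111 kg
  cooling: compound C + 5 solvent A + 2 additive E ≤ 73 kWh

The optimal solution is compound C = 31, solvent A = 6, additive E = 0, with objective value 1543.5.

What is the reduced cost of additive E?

Check each constraint at x*: labor 117/117 (tight); feedstock 111/111 (tight); cooling 61/73 (slack 12).
Slack constraints have shadow price 0 (complementary slackness).
Dual feasibility on the basic columns requires 3·y_labor + 3·y_feedstock = 40.5, 4·y_labor + 3·y_feedstock = 48.
This yields shadow prices y_labor = 7.5, y_feedstock = 6.
Reduced cost of additive E: c₃ − yᵀa₃ = 36.5 − (7.5·1 + 6·5) = 36.5 − 37.5 = -1.

-1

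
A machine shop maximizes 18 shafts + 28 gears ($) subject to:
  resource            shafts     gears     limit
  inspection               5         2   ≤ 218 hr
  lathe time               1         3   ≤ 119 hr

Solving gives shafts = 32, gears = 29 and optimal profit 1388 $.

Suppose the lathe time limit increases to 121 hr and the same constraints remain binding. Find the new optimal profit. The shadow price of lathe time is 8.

1404

Δb = 2, so new z* = 1388 + (8)·(2) = 1388 + 16 = 1404.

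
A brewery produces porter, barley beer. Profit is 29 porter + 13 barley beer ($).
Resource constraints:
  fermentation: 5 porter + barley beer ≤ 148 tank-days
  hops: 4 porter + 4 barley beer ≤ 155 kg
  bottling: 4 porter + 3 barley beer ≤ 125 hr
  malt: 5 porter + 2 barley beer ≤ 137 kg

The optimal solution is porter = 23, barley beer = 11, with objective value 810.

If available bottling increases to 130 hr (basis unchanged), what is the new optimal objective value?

At the optimum: fermentation uses 126 of 148 (slack = 22); hops uses 136 of 155 (slack = 19); bottling uses 125 of 125 (binding); malt uses 137 of 137 (binding).
By complementary slackness, y = 0 for the non-binding constraints.
Dual feasibility on the basic columns requires 4·y_bottling + 5·y_malt = 29, 3·y_bottling + 2·y_malt = 13.
→ y_bottling = 1 and y_malt = 5.
Δz = y_bottling·Δb = 1 × (5) = 5, so new z* = 810 + 5 = 815.

815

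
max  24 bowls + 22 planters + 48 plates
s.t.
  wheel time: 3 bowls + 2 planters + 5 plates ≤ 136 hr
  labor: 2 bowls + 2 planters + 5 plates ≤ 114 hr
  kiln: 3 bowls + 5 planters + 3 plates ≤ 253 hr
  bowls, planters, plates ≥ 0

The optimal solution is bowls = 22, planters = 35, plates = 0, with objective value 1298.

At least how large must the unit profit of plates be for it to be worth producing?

55

Check each constraint at x*: wheel time 136/136 (tight); labor 114/114 (tight); kiln 241/253 (slack 12).
Slack constraints have shadow price 0 (complementary slackness).
Dual feasibility on the basic columns requires 3·y_wheel time + 2·y_labor = 24, 2·y_wheel time + 2·y_labor = 22.
This yields shadow prices y_wheel time = 2, y_labor = 9.
plates enters the basis when its profit ≥ yᵀa₃ = 2·5 + 9·5 = 55.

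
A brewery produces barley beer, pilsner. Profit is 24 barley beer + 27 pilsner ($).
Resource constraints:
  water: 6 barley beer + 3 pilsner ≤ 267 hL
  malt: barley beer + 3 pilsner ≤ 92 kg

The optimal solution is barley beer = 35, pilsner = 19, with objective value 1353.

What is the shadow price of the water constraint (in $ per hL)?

Check each constraint at x*: water 267/267 (tight); malt 92/92 (tight).
From A_Bᵀ y = c: 6·y_water + 1·y_malt = 24; 3·y_water + 3·y_malt = 27.
Solving: y_water = 3, y_malt = 6.
Shadow price of water = 3.

3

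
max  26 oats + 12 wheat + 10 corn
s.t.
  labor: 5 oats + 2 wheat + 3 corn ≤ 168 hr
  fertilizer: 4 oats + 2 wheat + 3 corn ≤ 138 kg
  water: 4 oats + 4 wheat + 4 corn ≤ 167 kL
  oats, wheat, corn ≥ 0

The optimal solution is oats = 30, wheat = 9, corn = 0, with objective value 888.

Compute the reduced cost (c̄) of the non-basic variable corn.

At the optimum: labor uses 168 of 168 (binding); fertilizer uses 138 of 138 (binding); water uses 156 of 167 (slack = 11).
By complementary slackness, y = 0 for the non-binding constraint.
Dual feasibility on the basic columns requires 5·y_labor + 4·y_fertilizer = 26, 2·y_labor + 2·y_fertilizer = 12.
→ y_labor = 2 and y_fertilizer = 4.
Reduced cost of corn: c₃ − yᵀa₃ = 10 − (2·3 + 4·3) = 10 − 18 = -8.

-8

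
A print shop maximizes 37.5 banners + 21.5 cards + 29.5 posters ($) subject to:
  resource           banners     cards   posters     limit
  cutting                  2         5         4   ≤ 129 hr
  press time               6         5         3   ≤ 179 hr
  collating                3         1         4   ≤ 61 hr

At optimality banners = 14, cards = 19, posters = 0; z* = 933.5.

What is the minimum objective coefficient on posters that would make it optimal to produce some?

35

Check each constraint at x*: cutting 123/129 (slack 6); press time 179/179 (tight); collating 61/61 (tight).
By complementary slackness, y = 0 for the non-binding constraint.
Dual feasibility on the basic columns requires 6·y_press time + 3·y_collating = 37.5, 5·y_press time + 1·y_collating = 21.5.
Solving: y_press time = 3, y_collating = 6.5.
posters enters the basis when its profit ≥ yᵀa₃ = 3·3 + 6.5·4 = 35.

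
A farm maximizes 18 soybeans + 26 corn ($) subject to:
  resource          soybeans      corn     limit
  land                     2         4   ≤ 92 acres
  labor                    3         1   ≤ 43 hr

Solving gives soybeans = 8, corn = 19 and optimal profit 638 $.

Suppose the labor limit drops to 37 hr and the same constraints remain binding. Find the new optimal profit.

At the optimum: land uses 92 of 92 (binding); labor uses 43 of 43 (binding).
Dual feasibility on the basic columns requires 2·y_land + 3·y_labor = 18, 4·y_land + 1·y_labor = 26.
This yields shadow prices y_land = 6, y_labor = 2.
Δz = y_labor·Δb = 2 × (-6) = -12, so new z* = 638 − 12 = 626.

626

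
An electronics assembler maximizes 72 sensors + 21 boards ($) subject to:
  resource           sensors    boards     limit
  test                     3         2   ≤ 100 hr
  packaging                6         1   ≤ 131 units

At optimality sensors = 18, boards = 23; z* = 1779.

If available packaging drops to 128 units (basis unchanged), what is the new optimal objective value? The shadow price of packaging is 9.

Δb = -3, so new z* = 1779 + (9)·(-3) = 1779 − 27 = 1752.

1752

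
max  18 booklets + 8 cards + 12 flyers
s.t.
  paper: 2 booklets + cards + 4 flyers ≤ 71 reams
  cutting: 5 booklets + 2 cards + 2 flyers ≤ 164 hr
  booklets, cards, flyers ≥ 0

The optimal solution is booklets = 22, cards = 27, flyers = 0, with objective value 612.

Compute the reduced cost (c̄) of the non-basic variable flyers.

At the optimum: paper uses 71 of 71 (binding); cutting uses 164 of 164 (binding).
Dual feasibility on the basic columns requires 2·y_paper + 5·y_cutting = 18, 1·y_paper + 2·y_cutting = 8.
→ y_paper = 4 and y_cutting = 2.
Reduced cost of flyers: c₃ − yᵀa₃ = 12 − (4·4 + 2·2) = 12 − 20 = -8.

-8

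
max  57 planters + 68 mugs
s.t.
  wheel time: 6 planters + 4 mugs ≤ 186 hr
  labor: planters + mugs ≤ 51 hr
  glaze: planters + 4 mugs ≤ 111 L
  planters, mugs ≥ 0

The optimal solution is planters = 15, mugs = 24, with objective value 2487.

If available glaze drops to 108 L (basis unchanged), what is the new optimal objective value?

At the optimum: wheel time uses 186 of 186 (binding); labor uses 39 of 51 (slack = 12); glaze uses 111 of 111 (binding).
By complementary slackness, y = 0 for the non-binding constraint.
The binding rows give the dual system: 6·y_wheel time + 1·y_glaze = 57 and 4·y_wheel time + 4·y_glaze = 68.
This yields shadow prices y_wheel time = 8, y_glaze = 9.
Δz = y_glaze·Δb = 9 × (-3) = -27, so new z* = 2487 − 27 = 2460.

2460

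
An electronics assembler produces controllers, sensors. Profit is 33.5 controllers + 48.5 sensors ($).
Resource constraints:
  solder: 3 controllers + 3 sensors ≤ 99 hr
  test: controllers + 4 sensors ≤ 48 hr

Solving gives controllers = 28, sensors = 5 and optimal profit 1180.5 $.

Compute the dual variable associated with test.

At the optimum: solder uses 99 of 99 (binding); test uses 48 of 48 (binding).
The binding rows give the dual system: 3·y_solder + 1·y_test = 33.5 and 3·y_solder + 4·y_test = 48.5.
→ y_solder = 9.5 and y_test = 5.
Shadow price of test = 5.

5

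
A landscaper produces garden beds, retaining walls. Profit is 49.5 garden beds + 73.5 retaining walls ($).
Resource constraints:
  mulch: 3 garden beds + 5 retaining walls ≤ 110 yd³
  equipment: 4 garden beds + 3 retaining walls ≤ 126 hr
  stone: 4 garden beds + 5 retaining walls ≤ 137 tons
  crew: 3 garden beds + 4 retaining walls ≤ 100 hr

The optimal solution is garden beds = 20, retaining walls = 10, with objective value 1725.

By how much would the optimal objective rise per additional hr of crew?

Check each constraint at x*: mulch 110/110 (tight); equipment 110/126 (slack 16); stone 130/137 (slack 7); crew 100/100 (tight).
Slack constraints have shadow price 0 (complementary slackness).
Dual feasibility on the basic columns requires 3·y_mulch + 3·y_crew = 49.5, 5·y_mulch + 4·y_crew = 73.5.
→ y_mulch = 7.5 and y_crew = 9.
Shadow price of crew = 9.

9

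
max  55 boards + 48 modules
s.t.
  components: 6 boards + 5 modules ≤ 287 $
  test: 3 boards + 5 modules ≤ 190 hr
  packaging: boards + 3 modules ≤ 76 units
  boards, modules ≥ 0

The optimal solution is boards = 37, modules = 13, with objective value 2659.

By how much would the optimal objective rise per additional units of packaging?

At the optimum: components uses 287 of 287 (binding); test uses 176 of 190 (slack = 14); packaging uses 76 of 76 (binding).
Since test is not tight, its dual is 0.
From A_Bᵀ y = c: 6·y_components + 1·y_packaging = 55; 5·y_components + 3·y_packaging = 48.
This yields shadow prices y_components = 9, y_packaging = 1.
Shadow price of packaging = 1.

1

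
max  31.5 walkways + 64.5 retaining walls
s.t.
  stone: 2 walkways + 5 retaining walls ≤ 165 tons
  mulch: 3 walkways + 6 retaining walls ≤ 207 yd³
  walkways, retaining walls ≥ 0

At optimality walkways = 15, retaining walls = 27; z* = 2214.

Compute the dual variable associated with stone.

Check each constraint at x*: stone 165/165 (tight); mulch 207/207 (tight).
From A_Bᵀ y = c: 2·y_stone + 3·y_mulch = 31.5; 5·y_stone + 6·y_mulch = 64.5.
→ y_stone = 1.5 and y_mulch = 9.5.
Shadow price of stone = 1.5.

1.5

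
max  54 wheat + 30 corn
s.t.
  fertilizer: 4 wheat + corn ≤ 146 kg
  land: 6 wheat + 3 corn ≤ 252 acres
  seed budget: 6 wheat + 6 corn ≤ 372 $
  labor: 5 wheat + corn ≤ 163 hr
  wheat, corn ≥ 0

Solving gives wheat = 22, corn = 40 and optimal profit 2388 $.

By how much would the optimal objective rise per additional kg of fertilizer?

At the optimum: fertilizer uses 128 of 146 (slack = 18); land uses 252 of 252 (binding); seed budget uses 372 of 372 (binding); labor uses 150 of 163 (slack = 13).
Slack constraints have shadow price 0 (complementary slackness).
The binding rows give the dual system: 6·y_land + 6·y_seed budget = 54 and 3·y_land + 6·y_seed budget = 30.
→ y_land = 8 and y_seed budget = 1.
Shadow price of fertilizer = 0.

0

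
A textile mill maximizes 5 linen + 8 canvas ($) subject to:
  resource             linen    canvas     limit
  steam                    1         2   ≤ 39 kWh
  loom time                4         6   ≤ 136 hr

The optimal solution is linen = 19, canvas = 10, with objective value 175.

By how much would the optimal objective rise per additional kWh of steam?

Check each constraint at x*: steam 39/39 (tight); loom time 136/136 (tight).
Dual feasibility on the basic columns requires 1·y_steam + 4·y_loom time = 5, 2·y_steam + 6·y_loom time = 8.
→ y_steam = 1 and y_loom time = 1.
Shadow price of steam = 1.

1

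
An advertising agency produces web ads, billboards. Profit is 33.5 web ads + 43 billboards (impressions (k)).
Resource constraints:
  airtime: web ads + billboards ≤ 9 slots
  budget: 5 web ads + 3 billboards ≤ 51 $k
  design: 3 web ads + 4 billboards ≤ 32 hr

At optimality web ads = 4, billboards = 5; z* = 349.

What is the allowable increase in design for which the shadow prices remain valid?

Binding constraints: airtime, design. The basis is B = [[1,1],[3,4]] with det 1.
Per unit increase in design, x* moves by d = (-1, 1).
The basis stays optimal until web ads reaches 0; allowable increase = 4 hr.

4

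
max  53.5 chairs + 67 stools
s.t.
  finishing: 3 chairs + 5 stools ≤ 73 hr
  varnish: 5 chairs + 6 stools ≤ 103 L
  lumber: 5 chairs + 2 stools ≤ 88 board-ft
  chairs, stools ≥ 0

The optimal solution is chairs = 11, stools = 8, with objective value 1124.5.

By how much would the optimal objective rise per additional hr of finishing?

2

Binding: finishing and varnish. Non-binding: lumber (17 unused).
Since lumber is not tight, its dual is 0.
Dual feasibility on the basic columns requires 3·y_finishing + 5·y_varnish = 53.5, 5·y_finishing + 6·y_varnish = 67.
Solving: y_finishing = 2, y_varnish = 9.5.
Shadow price of finishing = 2.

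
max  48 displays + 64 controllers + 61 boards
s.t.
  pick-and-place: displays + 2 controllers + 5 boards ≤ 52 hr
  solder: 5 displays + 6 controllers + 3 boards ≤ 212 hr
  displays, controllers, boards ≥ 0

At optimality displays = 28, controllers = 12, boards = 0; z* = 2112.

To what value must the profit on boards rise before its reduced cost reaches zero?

64

Check each constraint at x*: pick-and-place 52/52 (tight); solder 212/212 (tight).
The binding rows give the dual system: 1·y_pick-and-place + 5·y_solder = 48 and 2·y_pick-and-place + 6·y_solder = 64.
→ y_pick-and-place = 8 and y_solder = 8.
boards enters the basis when its profit ≥ yᵀa₃ = 8·5 + 8·3 = 64.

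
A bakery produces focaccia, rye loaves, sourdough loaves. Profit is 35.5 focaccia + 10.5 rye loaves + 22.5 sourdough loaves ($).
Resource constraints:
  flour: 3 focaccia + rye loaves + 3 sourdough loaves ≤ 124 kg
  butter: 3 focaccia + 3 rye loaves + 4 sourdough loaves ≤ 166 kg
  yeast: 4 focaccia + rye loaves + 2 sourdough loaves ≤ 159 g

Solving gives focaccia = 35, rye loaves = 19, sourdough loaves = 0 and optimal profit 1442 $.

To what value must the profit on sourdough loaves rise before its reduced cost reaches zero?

27.5

Check each constraint at x*: flour 124/124 (tight); butter 162/166 (slack 4); yeast 159/159 (tight).
By complementary slackness, y = 0 for the non-binding constraint.
From A_Bᵀ y = c: 3·y_flour + 4·y_yeast = 35.5; 1·y_flour + 1·y_yeast = 10.5.
This yields shadow prices y_flour = 6.5, y_yeast = 4.
sourdough loaves enters the basis when its profit ≥ yᵀa₃ = 6.5·3 + 4·2 = 27.5.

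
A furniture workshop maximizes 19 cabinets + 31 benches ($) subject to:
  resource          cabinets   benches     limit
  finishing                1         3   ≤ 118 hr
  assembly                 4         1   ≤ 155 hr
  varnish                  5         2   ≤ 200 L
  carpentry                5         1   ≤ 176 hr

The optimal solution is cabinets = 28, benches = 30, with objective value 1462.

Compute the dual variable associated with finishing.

Binding: finishing and varnish. Non-binding: assembly (13 unused), carpentry (6 unused).
Slack constraints have shadow price 0 (complementary slackness).
Dual feasibility on the basic columns requires 1·y_finishing + 5·y_varnish = 19, 3·y_finishing + 2·y_varnish = 31.
This yields shadow prices y_finishing = 9, y_varnish = 2.
Shadow price of finishing = 9.

9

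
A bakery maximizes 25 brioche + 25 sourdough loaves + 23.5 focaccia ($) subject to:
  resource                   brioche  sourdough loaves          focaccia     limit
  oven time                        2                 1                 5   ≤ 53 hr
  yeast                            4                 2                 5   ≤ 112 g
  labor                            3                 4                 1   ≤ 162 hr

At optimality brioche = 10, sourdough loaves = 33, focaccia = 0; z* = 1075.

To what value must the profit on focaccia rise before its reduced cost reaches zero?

30

Binding: oven time and labor. Non-binding: yeast (6 unused).
By complementary slackness, y = 0 for the non-binding constraint.
From A_Bᵀ y = c: 2·y_oven time + 3·y_labor = 25; 1·y_oven time + 4·y_labor = 25.
This yields shadow prices y_oven time = 5, y_labor = 5.
focaccia enters the basis when its profit ≥ yᵀa₃ = 5·5 + 5·1 = 30.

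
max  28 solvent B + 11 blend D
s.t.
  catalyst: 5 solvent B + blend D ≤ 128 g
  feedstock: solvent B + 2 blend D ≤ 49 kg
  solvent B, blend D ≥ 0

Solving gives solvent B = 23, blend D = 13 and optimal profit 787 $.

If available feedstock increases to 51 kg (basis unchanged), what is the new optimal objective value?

793

Both catalyst and feedstock are binding at x*.
The binding rows give the dual system: 5·y_catalyst + 1·y_feedstock = 28 and 1·y_catalyst + 2·y_feedstock = 11.
→ y_catalyst = 5 and y_feedstock = 3.
Δz = y_feedstock·Δb = 3 × (2) = 6, so new z* = 787 + 6 = 793.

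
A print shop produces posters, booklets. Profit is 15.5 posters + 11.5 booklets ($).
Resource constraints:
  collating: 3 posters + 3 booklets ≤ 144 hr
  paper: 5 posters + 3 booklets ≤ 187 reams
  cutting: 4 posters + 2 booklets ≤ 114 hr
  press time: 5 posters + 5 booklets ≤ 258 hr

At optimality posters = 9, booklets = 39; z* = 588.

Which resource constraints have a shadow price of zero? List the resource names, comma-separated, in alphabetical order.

paper, press time

collating: 144/144 (binding)
paper: 162/187 (slack 25)
cutting: 114/114 (binding)
press time: 240/258 (slack 18)
By complementary slackness, a constraint with positive slack has shadow price 0 → paper, press time.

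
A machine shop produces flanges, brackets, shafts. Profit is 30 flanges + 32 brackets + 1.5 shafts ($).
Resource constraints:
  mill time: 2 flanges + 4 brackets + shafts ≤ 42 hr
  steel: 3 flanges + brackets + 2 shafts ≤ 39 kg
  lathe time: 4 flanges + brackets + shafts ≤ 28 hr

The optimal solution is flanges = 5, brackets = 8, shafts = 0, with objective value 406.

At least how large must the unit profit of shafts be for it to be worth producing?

At the optimum: mill time uses 42 of 42 (binding); steel uses 23 of 39 (slack = 16); lathe time uses 28 of 28 (binding).
Since steel is not tight, its dual is 0.
Dual feasibility on the basic columns requires 2·y_mill time + 4·y_lathe time = 30, 4·y_mill time + 1·y_lathe time = 32.
Solving: y_mill time = 7, y_lathe time = 4.
shafts enters the basis when its profit ≥ yᵀa₃ = 7·1 + 4·1 = 11.

11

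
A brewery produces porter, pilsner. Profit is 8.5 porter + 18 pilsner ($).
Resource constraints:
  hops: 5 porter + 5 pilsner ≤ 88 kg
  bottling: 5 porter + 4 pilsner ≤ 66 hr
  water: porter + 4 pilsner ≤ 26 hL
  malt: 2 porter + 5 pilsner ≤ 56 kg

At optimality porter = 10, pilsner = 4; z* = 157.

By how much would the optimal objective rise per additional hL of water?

3.5

Check each constraint at x*: hops 70/88 (slack 18); bottling 66/66 (tight); water 26/26 (tight); malt 40/56 (slack 16).
Since hops, malt are not tight, their duals are 0.
The binding rows give the dual system: 5·y_bottling + 1·y_water = 8.5 and 4·y_bottling + 4·y_water = 18.
Solving: y_bottling = 1, y_water = 3.5.
Shadow price of water = 3.5.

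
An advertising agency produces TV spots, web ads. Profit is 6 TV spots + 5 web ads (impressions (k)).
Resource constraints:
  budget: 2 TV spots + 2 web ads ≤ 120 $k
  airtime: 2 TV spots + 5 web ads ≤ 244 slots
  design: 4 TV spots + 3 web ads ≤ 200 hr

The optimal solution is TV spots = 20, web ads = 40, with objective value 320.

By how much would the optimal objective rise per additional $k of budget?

1

At the optimum: budget uses 120 of 120 (binding); airtime uses 240 of 244 (slack = 4); design uses 200 of 200 (binding).
Slack constraints have shadow price 0 (complementary slackness).
The binding rows give the dual system: 2·y_budget + 4·y_design = 6 and 2·y_budget + 3·y_design = 5.
This yields shadow prices y_budget = 1, y_design = 1.
Shadow price of budget = 1.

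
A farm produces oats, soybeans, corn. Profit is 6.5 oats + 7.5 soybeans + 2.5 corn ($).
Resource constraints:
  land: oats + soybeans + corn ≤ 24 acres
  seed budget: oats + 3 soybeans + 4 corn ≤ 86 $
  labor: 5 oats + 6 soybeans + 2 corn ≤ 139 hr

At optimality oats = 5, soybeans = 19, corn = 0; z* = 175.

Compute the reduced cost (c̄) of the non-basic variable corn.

Check each constraint at x*: land 24/24 (tight); seed budget 62/86 (slack 24); labor 139/139 (tight).
Slack constraints have shadow price 0 (complementary slackness).
Dual feasibility on the basic columns requires 1·y_land + 5·y_labor = 6.5, 1·y_land + 6·y_labor = 7.5.
→ y_land = 1.5 and y_labor = 1.
Reduced cost of corn: c₃ − yᵀa₃ = 2.5 − (1.5·1 + 1·2) = 2.5 − 3.5 = -1.

-1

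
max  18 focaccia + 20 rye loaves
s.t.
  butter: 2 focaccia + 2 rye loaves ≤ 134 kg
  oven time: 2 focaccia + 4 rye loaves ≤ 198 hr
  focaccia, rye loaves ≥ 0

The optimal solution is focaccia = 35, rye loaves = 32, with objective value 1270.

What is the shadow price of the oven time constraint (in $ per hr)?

Check each constraint at x*: butter 134/134 (tight); oven time 198/198 (tight).
From A_Bᵀ y = c: 2·y_butter + 2·y_oven time = 18; 2·y_butter + 4·y_oven time = 20.
→ y_butter = 8 and y_oven time = 1.
Shadow price of oven time = 1.

1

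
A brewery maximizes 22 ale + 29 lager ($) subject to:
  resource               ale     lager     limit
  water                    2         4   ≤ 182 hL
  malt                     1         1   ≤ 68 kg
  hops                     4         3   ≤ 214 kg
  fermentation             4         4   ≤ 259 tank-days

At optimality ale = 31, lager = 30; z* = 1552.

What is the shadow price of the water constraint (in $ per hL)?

5

Binding: water and hops. Non-binding: malt (7 unused), fermentation (15 unused).
By complementary slackness, y = 0 for the non-binding constraints.
From A_Bᵀ y = c: 2·y_water + 4·y_hops = 22; 4·y_water + 3·y_hops = 29.
Solving: y_water = 5, y_hops = 3.
Shadow price of water = 5.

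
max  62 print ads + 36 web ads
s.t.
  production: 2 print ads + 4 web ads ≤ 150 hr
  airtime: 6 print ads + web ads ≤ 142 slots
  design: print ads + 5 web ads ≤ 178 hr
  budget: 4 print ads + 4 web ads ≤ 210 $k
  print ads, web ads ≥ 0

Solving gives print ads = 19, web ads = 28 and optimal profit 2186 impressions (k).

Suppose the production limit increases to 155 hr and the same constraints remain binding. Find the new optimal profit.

Check each constraint at x*: production 150/150 (tight); airtime 142/142 (tight); design 159/178 (slack 19); budget 188/210 (slack 22).
By complementary slackness, y = 0 for the non-binding constraints.
From A_Bᵀ y = c: 2·y_production + 6·y_airtime = 62; 4·y_production + 1·y_airtime = 36.
This yields shadow prices y_production = 7, y_airtime = 8.
Δz = y_production·Δb = 7 × (5) = 35, so new z* = 2186 + 35 = 2221.

2221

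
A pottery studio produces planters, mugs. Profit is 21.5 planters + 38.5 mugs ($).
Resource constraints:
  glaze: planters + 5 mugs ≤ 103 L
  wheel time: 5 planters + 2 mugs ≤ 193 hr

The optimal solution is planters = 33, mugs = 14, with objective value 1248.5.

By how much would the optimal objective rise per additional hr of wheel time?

Check each constraint at x*: glaze 103/103 (tight); wheel time 193/193 (tight).
Dual feasibility on the basic columns requires 1·y_glaze + 5·y_wheel time = 21.5, 5·y_glaze + 2·y_wheel time = 38.5.
→ y_glaze = 6.5 and y_wheel time = 3.
Shadow price of wheel time = 3.

3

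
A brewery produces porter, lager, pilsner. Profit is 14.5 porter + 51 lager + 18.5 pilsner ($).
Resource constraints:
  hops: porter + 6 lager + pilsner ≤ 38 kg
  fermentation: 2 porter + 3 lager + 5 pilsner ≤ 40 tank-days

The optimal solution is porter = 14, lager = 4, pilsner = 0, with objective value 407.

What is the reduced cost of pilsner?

Check each constraint at x*: hops 38/38 (tight); fermentation 40/40 (tight).
Dual feasibility on the basic columns requires 1·y_hops + 2·y_fermentation = 14.5, 6·y_hops + 3·y_fermentation = 51.
→ y_hops = 6.5 and y_fermentation = 4.
Reduced cost of pilsner: c₃ − yᵀa₃ = 18.5 − (6.5·1 + 4·5) = 18.5 − 26.5 = -8.

-8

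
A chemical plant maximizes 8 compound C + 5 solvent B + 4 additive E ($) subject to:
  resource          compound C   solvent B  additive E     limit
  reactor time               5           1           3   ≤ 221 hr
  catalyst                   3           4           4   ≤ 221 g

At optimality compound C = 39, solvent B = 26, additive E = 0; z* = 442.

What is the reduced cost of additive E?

-3

Both reactor time and catalyst are binding at x*.
The binding rows give the dual system: 5·y_reactor time + 3·y_catalyst = 8 and 1·y_reactor time + 4·y_catalyst = 5.
→ y_reactor time = 1 and y_catalyst = 1.
Reduced cost of additive E: c₃ − yᵀa₃ = 4 − (1·3 + 1·4) = 4 − 7 = -3.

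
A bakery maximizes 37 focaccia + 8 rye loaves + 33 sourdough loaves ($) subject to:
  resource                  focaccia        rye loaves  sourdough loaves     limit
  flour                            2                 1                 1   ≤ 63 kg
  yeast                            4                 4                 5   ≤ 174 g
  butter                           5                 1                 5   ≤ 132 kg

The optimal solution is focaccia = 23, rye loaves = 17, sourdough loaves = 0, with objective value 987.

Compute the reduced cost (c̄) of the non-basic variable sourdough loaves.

Check each constraint at x*: flour 63/63 (tight); yeast 160/174 (slack 14); butter 132/132 (tight).
By complementary slackness, y = 0 for the non-binding constraint.
From A_Bᵀ y = c: 2·y_flour + 5·y_butter = 37; 1·y_flour + 1·y_butter = 8.
This yields shadow prices y_flour = 1, y_butter = 7.
Reduced cost of sourdough loaves: c₃ − yᵀa₃ = 33 − (1·1 + 7·5) = 33 − 36 = -3.

-3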